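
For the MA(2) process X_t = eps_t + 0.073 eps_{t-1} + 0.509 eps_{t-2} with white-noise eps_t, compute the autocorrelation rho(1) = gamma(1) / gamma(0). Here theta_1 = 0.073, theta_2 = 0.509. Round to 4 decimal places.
\rho(1) = 0.0871

For an MA(q) process with theta_0 = 1, the autocovariance is
  gamma(k) = sigma^2 * sum_{i=0..q-k} theta_i * theta_{i+k},
and rho(k) = gamma(k) / gamma(0). Sigma^2 cancels.
  numerator   = (1)*(0.073) + (0.073)*(0.509) = 0.110157.
  denominator = (1)^2 + (0.073)^2 + (0.509)^2 = 1.26441.
  rho(1) = 0.110157 / 1.26441 = 0.0871.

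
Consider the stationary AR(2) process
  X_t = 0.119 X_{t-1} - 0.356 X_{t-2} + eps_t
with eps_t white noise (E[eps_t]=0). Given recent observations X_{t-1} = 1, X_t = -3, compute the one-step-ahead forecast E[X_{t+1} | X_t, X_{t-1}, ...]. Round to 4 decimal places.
E[X_{t+1} \mid \mathcal F_t] = -0.7130

For an AR(p) model X_t = c + sum_i phi_i X_{t-i} + eps_t, the
one-step-ahead conditional mean is
  E[X_{t+1} | X_t, ...] = c + sum_i phi_i X_{t+1-i}.
Substitute known values:
  E[X_{t+1} | ...] = (0.119) * (-3) + (-0.356) * (1)
                   = -0.7130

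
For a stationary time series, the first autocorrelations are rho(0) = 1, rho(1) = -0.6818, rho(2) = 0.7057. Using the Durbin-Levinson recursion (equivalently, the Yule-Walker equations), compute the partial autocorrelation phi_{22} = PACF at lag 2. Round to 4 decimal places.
\phi_{22} = 0.4501

The PACF at lag k is phi_{kk}, the last component of the solution
to the Yule-Walker system G_k phi = r_k where
  (G_k)_{ij} = rho(|i - j|), (r_k)_i = rho(i), i,j = 1..k.
Equivalently, Durbin-Levinson gives phi_{kk} iteratively:
  phi_{11} = rho(1)
  phi_{kk} = [rho(k) - sum_{j=1..k-1} phi_{k-1,j} rho(k-j)]
            / [1 - sum_{j=1..k-1} phi_{k-1,j} rho(j)],
  phi_{k,j} = phi_{k-1,j} - phi_{kk} phi_{k-1,k-j},  j = 1..k-1.
Step k = 1:
  phi_11 = rho(1) = -0.6818.
Step k = 2:
  phi_22 = [rho(2) - phi_11 rho(1)] / [1 - phi_11 rho(1)] = [0.7057 - (-0.6818)(-0.6818)] / [1 - (-0.6818)(-0.6818)]
         = 0.24084876 / 0.53514876 = 0.4501.
Therefore phi_{22} = 0.4501.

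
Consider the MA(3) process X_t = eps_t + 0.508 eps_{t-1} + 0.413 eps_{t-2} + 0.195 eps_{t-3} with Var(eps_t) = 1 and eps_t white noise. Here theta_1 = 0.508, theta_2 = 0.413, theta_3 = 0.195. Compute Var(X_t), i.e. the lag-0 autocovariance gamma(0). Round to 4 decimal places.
\gamma(0) = 1.4667

For an MA(q) process X_t = eps_t + sum_i theta_i eps_{t-i} with
Var(eps_t) = sigma^2, the variance is
  gamma(0) = sigma^2 * (1 + sum_i theta_i^2).
  sum_i theta_i^2 = (0.508)^2 + (0.413)^2 + (0.195)^2 = 0.258064 + 0.170569 + 0.038025 = 0.466658.
  gamma(0) = 1 * (1 + 0.466658) = 1 * 1.466658 = 1.466658, which rounds to 1.4667.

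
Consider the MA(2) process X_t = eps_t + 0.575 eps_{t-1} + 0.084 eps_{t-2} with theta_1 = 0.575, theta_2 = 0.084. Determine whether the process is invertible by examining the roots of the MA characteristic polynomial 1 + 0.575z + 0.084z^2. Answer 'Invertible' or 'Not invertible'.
\text{Invertible}

The MA(q) characteristic polynomial is P(z) = 1 + 0.575z + 0.084z^2.
Invertibility requires all roots to lie outside the unit circle, i.e. |z| > 1 for every root.
Set 1 + (0.575) z + (0.084) z^2 = 0, i.e. a z^2 + b z + c = 0 with a = 0.084, b = 0.575, c = 1.
Discriminant D = b^2 - 4ac = (0.575)^2 - 4*(0.084)*1 = 0.330625 - (0.336) = -0.005375.
D < 0, so the roots are the complex-conjugate pair z = (-b +/- i sqrt(-D)) / (2a) = -3.4226 +/- 0.4364i.
For a conjugate pair |z|^2 = z * conj(z) = (product of roots) = c/a = 1/(0.084) = 11.904762, so |z| = sqrt(11.904762) = 3.4503 for both roots.
Moduli of all roots: 3.4503, 3.4503.
All moduli strictly greater than 1? Yes.
Verdict: Invertible.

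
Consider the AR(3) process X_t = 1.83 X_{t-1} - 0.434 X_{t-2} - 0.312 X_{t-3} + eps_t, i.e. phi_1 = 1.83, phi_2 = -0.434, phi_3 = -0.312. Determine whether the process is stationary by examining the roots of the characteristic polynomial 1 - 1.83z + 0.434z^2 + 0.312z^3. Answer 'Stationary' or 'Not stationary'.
\text{Not stationary}

The AR(p) characteristic polynomial is P(z) = 1 - 1.83z + 0.434z^2 + 0.312z^3.
Stationarity requires all roots to lie outside the unit circle, i.e. |z| > 1 for every root.
Degree 3: look for a simple real root z0 first, then factor out (1 - z/z0) and solve the remaining quadratic.
Testing z0 = 1.25: P(1.25) = 1 + (-1.83)(1.25) + (0.434)(1.25)^2 + (0.312)(1.25)^3
  = 1 + (-2.2875) + (0.678125) + (0.609375) = 0.  So z_0 = 1.25 is a root, |z_0| = 1.25.
Divide out the factor (1 - 0.8 z) = (1 - z/z0) (since 1/z0 = 0.8):
  P(z) = (1 - 0.8 z)(1 + (-1.03) z + (-0.39) z^2)
  [check: z-coef -1.03 - (0.8) = -1.83; z^2-coef -0.39 - (0.8)(-1.03) = 0.434; z^3-coef -(0.8)(-0.39) = 0.312.]
Remaining roots from the quadratic factor 1 + (-1.03) z + (-0.39) z^2:
  Set 1 + (-1.03) z + (-0.39) z^2 = 0, i.e. a z^2 + b z + c = 0 with a = -0.39, b = -1.03, c = 1.
  Discriminant D = b^2 - 4ac = (-1.03)^2 - 4*(-0.39)*1 = 1.0609 - (-1.56) = 2.6209.
  D >= 0, so the roots are real: z = (-b +/- sqrt(D)) / (2a) = (1.03 +/- 1.618919) / (-0.78).
    z_1 = (1.03 + 1.618919) / (-0.78) = -3.3961,   |z_1| = 3.3961.
    z_2 = (1.03 - 1.618919) / (-0.78) = 0.755,   |z_2| = 0.755.
Moduli of all roots: 1.2500, 3.3961, 0.7550.
All moduli strictly greater than 1? No.
Verdict: Not stationary.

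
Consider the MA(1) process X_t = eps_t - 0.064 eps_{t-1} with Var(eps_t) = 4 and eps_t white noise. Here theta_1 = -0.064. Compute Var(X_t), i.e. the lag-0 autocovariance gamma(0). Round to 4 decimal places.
\gamma(0) = 4.0164

For an MA(q) process X_t = eps_t + sum_i theta_i eps_{t-i} with
Var(eps_t) = sigma^2, the variance is
  gamma(0) = sigma^2 * (1 + sum_i theta_i^2).
  sum_i theta_i^2 = (-0.064)^2 = 0.004096.
  gamma(0) = 4 * (1 + 0.004096) = 4 * 1.004096 = 4.016384, which rounds to 4.0164.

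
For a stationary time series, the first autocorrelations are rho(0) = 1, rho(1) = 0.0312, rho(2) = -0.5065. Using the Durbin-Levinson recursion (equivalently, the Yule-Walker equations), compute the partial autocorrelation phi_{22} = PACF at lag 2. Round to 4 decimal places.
\phi_{22} = -0.5080

The PACF at lag k is phi_{kk}, the last component of the solution
to the Yule-Walker system G_k phi = r_k where
  (G_k)_{ij} = rho(|i - j|), (r_k)_i = rho(i), i,j = 1..k.
Equivalently, Durbin-Levinson gives phi_{kk} iteratively:
  phi_{11} = rho(1)
  phi_{kk} = [rho(k) - sum_{j=1..k-1} phi_{k-1,j} rho(k-j)]
            / [1 - sum_{j=1..k-1} phi_{k-1,j} rho(j)],
  phi_{k,j} = phi_{k-1,j} - phi_{kk} phi_{k-1,k-j},  j = 1..k-1.
Step k = 1:
  phi_11 = rho(1) = 0.0312.
Step k = 2:
  phi_22 = [rho(2) - phi_11 rho(1)] / [1 - phi_11 rho(1)] = [-0.5065 - (0.0312)(0.0312)] / [1 - (0.0312)(0.0312)]
         = -0.50747344 / 0.99902656 = -0.508.
Therefore phi_{22} = -0.5080.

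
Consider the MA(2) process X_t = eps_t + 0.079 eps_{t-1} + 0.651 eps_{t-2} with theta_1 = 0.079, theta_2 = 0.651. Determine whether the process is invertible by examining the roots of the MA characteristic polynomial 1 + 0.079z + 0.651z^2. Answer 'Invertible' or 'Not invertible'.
\text{Invertible}

The MA(q) characteristic polynomial is P(z) = 1 + 0.079z + 0.651z^2.
Invertibility requires all roots to lie outside the unit circle, i.e. |z| > 1 for every root.
Set 1 + (0.079) z + (0.651) z^2 = 0, i.e. a z^2 + b z + c = 0 with a = 0.651, b = 0.079, c = 1.
Discriminant D = b^2 - 4ac = (0.079)^2 - 4*(0.651)*1 = 0.006241 - (2.604) = -2.597759.
D < 0, so the roots are the complex-conjugate pair z = (-b +/- i sqrt(-D)) / (2a) = -0.0607 +/- 1.2379i.
For a conjugate pair |z|^2 = z * conj(z) = (product of roots) = c/a = 1/(0.651) = 1.536098, so |z| = sqrt(1.536098) = 1.2394 for both roots.
Moduli of all roots: 1.2394, 1.2394.
All moduli strictly greater than 1? Yes.
Verdict: Invertible.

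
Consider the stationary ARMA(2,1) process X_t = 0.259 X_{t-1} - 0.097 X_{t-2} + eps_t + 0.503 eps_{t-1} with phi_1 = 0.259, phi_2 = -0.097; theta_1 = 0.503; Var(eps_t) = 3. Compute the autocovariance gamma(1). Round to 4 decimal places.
\gamma(1) = 2.5042

Multiply the model equation by X_{t-k} and take expectations. With theta_0 = psi_0 = 1 and psi_j the MA(infinity) weights, this gives
  gamma(k) - sum_i phi_i gamma(k-i) = c_k,
  c_k = sigma^2 * sum_{j=k..q} theta_j psi_{j-k}   (c_k = 0 for k > q),
using gamma(-m) = gamma(m).
psi-weights needed (psi_j = theta_j + sum_i phi_i psi_{j-i}):
  psi_1 = theta_1 + phi_1 = 0.503 + (0.259) = 0.762
Right-hand sides:
  c_0 = sigma^2 (1 + theta_1 psi_1) = 3 * (1 + (0.503)(0.762)) = 3 * 1.383286 = 4.149858
  c_1 = sigma^2 theta_1 = 3 * (0.503) = 1.509
  c_2 = 0
Equations for k = 0, 1, 2 (AR order 2, c_2 = 0):
  (E0) gamma(0) = phi_1 gamma(1) + phi_2 gamma(2) + c_0
  (E1) gamma(1) = phi_1 gamma(0) + phi_2 gamma(1) + c_1
  (E2) gamma(2) = phi_1 gamma(1) + phi_2 gamma(0)
From (E1): gamma(1) = A gamma(0) + B with
  A = phi_1 / (1 - phi_2) = 0.259 / 1.097 = 0.236098,   B = c_1 / (1 - phi_2) = 1.509 / 1.097 = 1.37557.
Insert (E2) into (E0): gamma(0) (1 - phi_2^2) = phi_1 (1 + phi_2) gamma(1) + c_0.
  phi_1 (1 + phi_2) = (0.259)(0.903) = 0.233877,   1 - phi_2^2 = 0.990591.
Replace gamma(1) by A gamma(0) + B and collect gamma(0):
  gamma(0) [0.990591 - (0.233877)(0.236098)] = (0.233877)(1.37557) + 4.149858
  gamma(0) * 0.935373 = 4.471572
  gamma(0) = 4.471572 / 0.935373 = 4.780523.
  gamma(1) = A gamma(0) + B = (0.236098)(4.780523) + (1.37557) = 2.504244.
Therefore gamma(1) = 2.5042 (to 4 decimal places).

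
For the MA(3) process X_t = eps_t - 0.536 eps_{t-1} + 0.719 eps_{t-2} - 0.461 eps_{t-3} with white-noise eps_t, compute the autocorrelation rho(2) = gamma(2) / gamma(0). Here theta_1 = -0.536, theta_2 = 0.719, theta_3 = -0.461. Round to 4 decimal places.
\rho(2) = 0.4790

For an MA(q) process with theta_0 = 1, the autocovariance is
  gamma(k) = sigma^2 * sum_{i=0..q-k} theta_i * theta_{i+k},
and rho(k) = gamma(k) / gamma(0). Sigma^2 cancels.
  numerator   = (1)*(0.719) + (-0.536)*(-0.461) = 0.966096.
  denominator = (1)^2 + (-0.536)^2 + (0.719)^2 + (-0.461)^2 = 2.016778.
  rho(2) = 0.966096 / 2.016778 = 0.4790.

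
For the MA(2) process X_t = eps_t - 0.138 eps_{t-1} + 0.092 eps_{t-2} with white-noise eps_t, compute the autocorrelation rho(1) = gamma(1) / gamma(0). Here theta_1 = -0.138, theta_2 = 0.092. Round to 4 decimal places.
\rho(1) = -0.1467

For an MA(q) process with theta_0 = 1, the autocovariance is
  gamma(k) = sigma^2 * sum_{i=0..q-k} theta_i * theta_{i+k},
and rho(k) = gamma(k) / gamma(0). Sigma^2 cancels.
  numerator   = (1)*(-0.138) + (-0.138)*(0.092) = -0.150696.
  denominator = (1)^2 + (-0.138)^2 + (0.092)^2 = 1.027508.
  rho(1) = -0.150696 / 1.027508 = -0.1467.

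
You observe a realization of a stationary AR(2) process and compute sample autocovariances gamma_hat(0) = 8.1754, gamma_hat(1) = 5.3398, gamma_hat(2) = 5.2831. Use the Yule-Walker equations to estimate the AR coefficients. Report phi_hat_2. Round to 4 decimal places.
\hat\phi_{2} = 0.3830

The Yule-Walker equations for an AR(p) process read, in matrix form,
  Gamma_p phi = r_p,   with   (Gamma_p)_{ij} = gamma(|i - j|),
                       (r_p)_i = gamma(i),   i,j = 1..p.
Substitute the sample gammas (Toeplitz matrix and right-hand side of size 2):
  Gamma_p = [[8.1754, 5.3398], [5.3398, 8.1754]]
  r_p     = [5.3398, 5.2831]
Written out:
  8.1754 phi_1 + 5.3398 phi_2 = 5.3398
  5.3398 phi_1 + 8.1754 phi_2 = 5.2831
Solve by Cramer's rule:
  det = gamma(0)^2 - gamma(1)^2 = (8.1754)^2 - (5.3398)^2 = 66.83716516 - 28.51346404 = 38.32370112
  phi_hat_1 = [gamma(1) gamma(0) - gamma(1) gamma(2)] / det = [(5.3398)(8.1754) - (5.3398)(5.2831)] / 38.32370112 = 15.44430354 / 38.32370112 = 0.403
  phi_hat_2 = [gamma(0) gamma(2) - gamma(1)^2] / det = [(8.1754)(5.2831) - (5.3398)^2] / 38.32370112 = 14.6779917 / 38.32370112 = 0.383
So phi_hat = [0.4030, 0.3830].
Therefore phi_hat_2 = 0.3830.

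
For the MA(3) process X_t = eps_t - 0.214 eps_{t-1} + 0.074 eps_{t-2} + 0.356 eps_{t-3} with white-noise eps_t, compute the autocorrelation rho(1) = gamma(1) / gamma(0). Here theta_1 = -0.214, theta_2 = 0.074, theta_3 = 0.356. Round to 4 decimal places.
\rho(1) = -0.1727

For an MA(q) process with theta_0 = 1, the autocovariance is
  gamma(k) = sigma^2 * sum_{i=0..q-k} theta_i * theta_{i+k},
and rho(k) = gamma(k) / gamma(0). Sigma^2 cancels.
  numerator   = (1)*(-0.214) + (-0.214)*(0.074) + (0.074)*(0.356) = -0.203492.
  denominator = (1)^2 + (-0.214)^2 + (0.074)^2 + (0.356)^2 = 1.178008.
  rho(1) = -0.203492 / 1.178008 = -0.1727.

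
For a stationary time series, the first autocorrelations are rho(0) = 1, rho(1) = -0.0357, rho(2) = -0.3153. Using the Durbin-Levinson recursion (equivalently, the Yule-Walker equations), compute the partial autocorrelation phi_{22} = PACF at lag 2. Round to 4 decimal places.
\phi_{22} = -0.3170

The PACF at lag k is phi_{kk}, the last component of the solution
to the Yule-Walker system G_k phi = r_k where
  (G_k)_{ij} = rho(|i - j|), (r_k)_i = rho(i), i,j = 1..k.
Equivalently, Durbin-Levinson gives phi_{kk} iteratively:
  phi_{11} = rho(1)
  phi_{kk} = [rho(k) - sum_{j=1..k-1} phi_{k-1,j} rho(k-j)]
            / [1 - sum_{j=1..k-1} phi_{k-1,j} rho(j)],
  phi_{k,j} = phi_{k-1,j} - phi_{kk} phi_{k-1,k-j},  j = 1..k-1.
Step k = 1:
  phi_11 = rho(1) = -0.0357.
Step k = 2:
  phi_22 = [rho(2) - phi_11 rho(1)] / [1 - phi_11 rho(1)] = [-0.3153 - (-0.0357)(-0.0357)] / [1 - (-0.0357)(-0.0357)]
         = -0.31657449 / 0.99872551 = -0.317.
Therefore phi_{22} = -0.3170.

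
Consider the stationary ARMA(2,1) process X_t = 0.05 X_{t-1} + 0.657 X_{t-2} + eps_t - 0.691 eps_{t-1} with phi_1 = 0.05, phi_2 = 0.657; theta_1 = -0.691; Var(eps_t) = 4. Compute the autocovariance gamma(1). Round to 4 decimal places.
\gamma(1) = -6.7208

Multiply the model equation by X_{t-k} and take expectations. With theta_0 = psi_0 = 1 and psi_j the MA(infinity) weights, this gives
  gamma(k) - sum_i phi_i gamma(k-i) = c_k,
  c_k = sigma^2 * sum_{j=k..q} theta_j psi_{j-k}   (c_k = 0 for k > q),
using gamma(-m) = gamma(m).
psi-weights needed (psi_j = theta_j + sum_i phi_i psi_{j-i}):
  psi_1 = theta_1 + phi_1 = -0.691 + (0.05) = -0.641
Right-hand sides:
  c_0 = sigma^2 (1 + theta_1 psi_1) = 4 * (1 + (-0.691)(-0.641)) = 4 * 1.442931 = 5.771724
  c_1 = sigma^2 theta_1 = 4 * (-0.691) = -2.764
  c_2 = 0
Equations for k = 0, 1, 2 (AR order 2, c_2 = 0):
  (E0) gamma(0) = phi_1 gamma(1) + phi_2 gamma(2) + c_0
  (E1) gamma(1) = phi_1 gamma(0) + phi_2 gamma(1) + c_1
  (E2) gamma(2) = phi_1 gamma(1) + phi_2 gamma(0)
From (E1): gamma(1) = A gamma(0) + B with
  A = phi_1 / (1 - phi_2) = 0.05 / 0.343 = 0.145773,   B = c_1 / (1 - phi_2) = -2.764 / 0.343 = -8.058309.
Insert (E2) into (E0): gamma(0) (1 - phi_2^2) = phi_1 (1 + phi_2) gamma(1) + c_0.
  phi_1 (1 + phi_2) = (0.05)(1.657) = 0.08285,   1 - phi_2^2 = 0.568351.
Replace gamma(1) by A gamma(0) + B and collect gamma(0):
  gamma(0) [0.568351 - (0.08285)(0.145773)] = (0.08285)(-8.058309) + 5.771724
  gamma(0) * 0.556274 = 5.104093
  gamma(0) = 5.104093 / 0.556274 = 9.175506.
  gamma(1) = A gamma(0) + B = (0.145773)(9.175506) + (-8.058309) = -6.720772.
Therefore gamma(1) = -6.7208 (to 4 decimal places).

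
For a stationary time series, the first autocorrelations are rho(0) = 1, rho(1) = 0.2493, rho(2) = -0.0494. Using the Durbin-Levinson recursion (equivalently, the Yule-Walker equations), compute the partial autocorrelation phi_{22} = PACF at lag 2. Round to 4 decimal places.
\phi_{22} = -0.1189

The PACF at lag k is phi_{kk}, the last component of the solution
to the Yule-Walker system G_k phi = r_k where
  (G_k)_{ij} = rho(|i - j|), (r_k)_i = rho(i), i,j = 1..k.
Equivalently, Durbin-Levinson gives phi_{kk} iteratively:
  phi_{11} = rho(1)
  phi_{kk} = [rho(k) - sum_{j=1..k-1} phi_{k-1,j} rho(k-j)]
            / [1 - sum_{j=1..k-1} phi_{k-1,j} rho(j)],
  phi_{k,j} = phi_{k-1,j} - phi_{kk} phi_{k-1,k-j},  j = 1..k-1.
Step k = 1:
  phi_11 = rho(1) = 0.2493.
Step k = 2:
  phi_22 = [rho(2) - phi_11 rho(1)] / [1 - phi_11 rho(1)] = [-0.0494 - (0.2493)(0.2493)] / [1 - (0.2493)(0.2493)]
         = -0.11155049 / 0.93784951 = -0.1189.
Therefore phi_{22} = -0.1189.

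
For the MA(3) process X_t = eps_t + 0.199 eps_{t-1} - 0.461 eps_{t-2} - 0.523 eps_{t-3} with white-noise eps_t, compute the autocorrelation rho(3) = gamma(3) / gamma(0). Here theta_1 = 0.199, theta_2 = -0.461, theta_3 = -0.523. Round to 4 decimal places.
\rho(3) = -0.3428

For an MA(q) process with theta_0 = 1, the autocovariance is
  gamma(k) = sigma^2 * sum_{i=0..q-k} theta_i * theta_{i+k},
and rho(k) = gamma(k) / gamma(0). Sigma^2 cancels.
  numerator   = (1)*(-0.523) = -0.523.
  denominator = (1)^2 + (0.199)^2 + (-0.461)^2 + (-0.523)^2 = 1.525651.
  rho(3) = -0.523 / 1.525651 = -0.3428.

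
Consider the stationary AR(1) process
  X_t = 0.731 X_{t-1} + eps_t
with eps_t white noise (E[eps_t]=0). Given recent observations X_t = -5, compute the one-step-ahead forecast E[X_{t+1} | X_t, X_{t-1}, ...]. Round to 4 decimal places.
E[X_{t+1} \mid \mathcal F_t] = -3.6550

For an AR(p) model X_t = c + sum_i phi_i X_{t-i} + eps_t, the
one-step-ahead conditional mean is
  E[X_{t+1} | X_t, ...] = c + sum_i phi_i X_{t+1-i}.
Substitute known values:
  E[X_{t+1} | ...] = (0.731) * (-5)
                   = -3.6550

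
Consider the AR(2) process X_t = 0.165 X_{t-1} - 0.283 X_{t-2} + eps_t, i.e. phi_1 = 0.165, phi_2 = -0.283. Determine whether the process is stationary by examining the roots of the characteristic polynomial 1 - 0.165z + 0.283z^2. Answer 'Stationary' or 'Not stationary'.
\text{Stationary}

The AR(p) characteristic polynomial is P(z) = 1 - 0.165z + 0.283z^2.
Stationarity requires all roots to lie outside the unit circle, i.e. |z| > 1 for every root.
Set 1 + (-0.165) z + (0.283) z^2 = 0, i.e. a z^2 + b z + c = 0 with a = 0.283, b = -0.165, c = 1.
Discriminant D = b^2 - 4ac = (-0.165)^2 - 4*(0.283)*1 = 0.027225 - (1.132) = -1.104775.
D < 0, so the roots are the complex-conjugate pair z = (-b +/- i sqrt(-D)) / (2a) = 0.2915 +/- 1.857i.
For a conjugate pair |z|^2 = z * conj(z) = (product of roots) = c/a = 1/(0.283) = 3.533569, so |z| = sqrt(3.533569) = 1.8798 for both roots.
Moduli of all roots: 1.8798, 1.8798.
All moduli strictly greater than 1? Yes.
Verdict: Stationary.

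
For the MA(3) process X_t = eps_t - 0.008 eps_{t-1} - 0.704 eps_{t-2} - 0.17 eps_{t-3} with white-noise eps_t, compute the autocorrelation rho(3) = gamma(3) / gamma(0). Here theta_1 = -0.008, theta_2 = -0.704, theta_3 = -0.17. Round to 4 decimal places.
\rho(3) = -0.1115

For an MA(q) process with theta_0 = 1, the autocovariance is
  gamma(k) = sigma^2 * sum_{i=0..q-k} theta_i * theta_{i+k},
and rho(k) = gamma(k) / gamma(0). Sigma^2 cancels.
  numerator   = (1)*(-0.17) = -0.17.
  denominator = (1)^2 + (-0.008)^2 + (-0.704)^2 + (-0.17)^2 = 1.52458.
  rho(3) = -0.17 / 1.52458 = -0.1115.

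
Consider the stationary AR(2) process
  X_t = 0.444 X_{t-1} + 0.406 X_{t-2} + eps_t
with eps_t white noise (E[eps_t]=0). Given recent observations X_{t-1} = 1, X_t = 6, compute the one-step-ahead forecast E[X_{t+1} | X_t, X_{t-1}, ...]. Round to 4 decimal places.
E[X_{t+1} \mid \mathcal F_t] = 3.0700

For an AR(p) model X_t = c + sum_i phi_i X_{t-i} + eps_t, the
one-step-ahead conditional mean is
  E[X_{t+1} | X_t, ...] = c + sum_i phi_i X_{t+1-i}.
Substitute known values:
  E[X_{t+1} | ...] = (0.444) * (6) + (0.406) * (1)
                   = 3.0700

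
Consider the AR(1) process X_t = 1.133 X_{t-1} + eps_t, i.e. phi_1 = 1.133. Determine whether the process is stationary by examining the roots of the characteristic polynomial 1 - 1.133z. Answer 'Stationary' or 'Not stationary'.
\text{Not stationary}

The AR(p) characteristic polynomial is P(z) = 1 - 1.133z.
Stationarity requires all roots to lie outside the unit circle, i.e. |z| > 1 for every root.
This is linear in z: 1 + (-1.133) z = 0  =>  z = -1/(-1.133) = 0.882613,  |z| = 0.882613.
Moduli of all roots: 0.8826.
All moduli strictly greater than 1? No.
Verdict: Not stationary.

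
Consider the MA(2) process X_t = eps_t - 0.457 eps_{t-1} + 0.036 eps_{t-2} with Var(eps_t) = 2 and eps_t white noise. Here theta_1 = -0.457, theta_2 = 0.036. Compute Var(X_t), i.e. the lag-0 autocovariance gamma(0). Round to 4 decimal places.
\gamma(0) = 2.4203

For an MA(q) process X_t = eps_t + sum_i theta_i eps_{t-i} with
Var(eps_t) = sigma^2, the variance is
  gamma(0) = sigma^2 * (1 + sum_i theta_i^2).
  sum_i theta_i^2 = (-0.457)^2 + (0.036)^2 = 0.208849 + 0.001296 = 0.210145.
  gamma(0) = 2 * (1 + 0.210145) = 2 * 1.210145 = 2.42029, which rounds to 2.4203.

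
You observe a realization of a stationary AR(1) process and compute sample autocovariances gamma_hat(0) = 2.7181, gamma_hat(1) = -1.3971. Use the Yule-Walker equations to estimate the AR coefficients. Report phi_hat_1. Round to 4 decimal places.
\hat\phi_{1} = -0.5140

The Yule-Walker equations for an AR(p) process read, in matrix form,
  Gamma_p phi = r_p,   with   (Gamma_p)_{ij} = gamma(|i - j|),
                       (r_p)_i = gamma(i),   i,j = 1..p.
Substitute the sample gammas (Toeplitz matrix and right-hand side of size 1):
  Gamma_p = [[2.7181]]
  r_p     = [-1.3971]
With p = 1 this is the single equation gamma(0) phi_1 = gamma(1):
  phi_hat_1 = gamma(1) / gamma(0) = -1.3971 / 2.7181 = -0.5140.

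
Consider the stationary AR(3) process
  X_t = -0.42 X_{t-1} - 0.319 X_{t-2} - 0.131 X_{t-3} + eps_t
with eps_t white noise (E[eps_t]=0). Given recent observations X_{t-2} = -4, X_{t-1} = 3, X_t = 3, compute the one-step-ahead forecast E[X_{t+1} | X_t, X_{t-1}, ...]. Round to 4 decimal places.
E[X_{t+1} \mid \mathcal F_t] = -1.6930

For an AR(p) model X_t = c + sum_i phi_i X_{t-i} + eps_t, the
one-step-ahead conditional mean is
  E[X_{t+1} | X_t, ...] = c + sum_i phi_i X_{t+1-i}.
Substitute known values:
  E[X_{t+1} | ...] = (-0.42) * (3) + (-0.319) * (3) + (-0.131) * (-4)
                   = -1.6930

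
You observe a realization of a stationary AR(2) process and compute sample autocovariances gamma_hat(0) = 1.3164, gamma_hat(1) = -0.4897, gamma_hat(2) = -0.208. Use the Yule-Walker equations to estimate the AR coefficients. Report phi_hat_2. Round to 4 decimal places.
\hat\phi_{2} = -0.3440

The Yule-Walker equations for an AR(p) process read, in matrix form,
  Gamma_p phi = r_p,   with   (Gamma_p)_{ij} = gamma(|i - j|),
                       (r_p)_i = gamma(i),   i,j = 1..p.
Substitute the sample gammas (Toeplitz matrix and right-hand side of size 2):
  Gamma_p = [[1.3164, -0.4897], [-0.4897, 1.3164]]
  r_p     = [-0.4897, -0.208]
Written out:
  1.3164 phi_1 - 0.4897 phi_2 = -0.4897
  -0.4897 phi_1 + 1.3164 phi_2 = -0.208
Solve by Cramer's rule:
  det = gamma(0)^2 - gamma(1)^2 = (1.3164)^2 - (-0.4897)^2 = 1.73290896 - 0.23980609 = 1.49310287
  phi_hat_1 = [gamma(1) gamma(0) - gamma(1) gamma(2)] / det = [(-0.4897)(1.3164) - (-0.4897)(-0.208)] / 1.49310287 = -0.74649868 / 1.49310287 = -0.5
  phi_hat_2 = [gamma(0) gamma(2) - gamma(1)^2] / det = [(1.3164)(-0.208) - (-0.4897)^2] / 1.49310287 = -0.51361729 / 1.49310287 = -0.344
So phi_hat = [-0.5000, -0.3440].
Therefore phi_hat_2 = -0.3440.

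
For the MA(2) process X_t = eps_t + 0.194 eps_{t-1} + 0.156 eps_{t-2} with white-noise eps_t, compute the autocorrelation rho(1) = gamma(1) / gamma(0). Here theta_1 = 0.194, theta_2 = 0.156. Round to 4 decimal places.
\rho(1) = 0.2112

For an MA(q) process with theta_0 = 1, the autocovariance is
  gamma(k) = sigma^2 * sum_{i=0..q-k} theta_i * theta_{i+k},
and rho(k) = gamma(k) / gamma(0). Sigma^2 cancels.
  numerator   = (1)*(0.194) + (0.194)*(0.156) = 0.224264.
  denominator = (1)^2 + (0.194)^2 + (0.156)^2 = 1.061972.
  rho(1) = 0.224264 / 1.061972 = 0.2112.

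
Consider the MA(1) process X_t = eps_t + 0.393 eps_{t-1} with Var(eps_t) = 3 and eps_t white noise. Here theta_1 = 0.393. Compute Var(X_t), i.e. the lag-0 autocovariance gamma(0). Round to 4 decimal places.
\gamma(0) = 3.4633

For an MA(q) process X_t = eps_t + sum_i theta_i eps_{t-i} with
Var(eps_t) = sigma^2, the variance is
  gamma(0) = sigma^2 * (1 + sum_i theta_i^2).
  sum_i theta_i^2 = (0.393)^2 = 0.154449.
  gamma(0) = 3 * (1 + 0.154449) = 3 * 1.154449 = 3.463347, which rounds to 3.4633.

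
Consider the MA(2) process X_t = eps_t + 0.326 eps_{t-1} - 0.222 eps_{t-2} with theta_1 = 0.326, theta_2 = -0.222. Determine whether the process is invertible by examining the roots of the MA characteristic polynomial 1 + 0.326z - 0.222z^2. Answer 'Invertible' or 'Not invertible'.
\text{Invertible}

The MA(q) characteristic polynomial is P(z) = 1 + 0.326z - 0.222z^2.
Invertibility requires all roots to lie outside the unit circle, i.e. |z| > 1 for every root.
Set 1 + (0.326) z + (-0.222) z^2 = 0, i.e. a z^2 + b z + c = 0 with a = -0.222, b = 0.326, c = 1.
Discriminant D = b^2 - 4ac = (0.326)^2 - 4*(-0.222)*1 = 0.106276 - (-0.888) = 0.994276.
D >= 0, so the roots are real: z = (-b +/- sqrt(D)) / (2a) = (-0.326 +/- 0.997134) / (-0.444).
  z_1 = (-0.326 + 0.997134) / (-0.444) = -1.5116,   |z_1| = 1.5116.
  z_2 = (-0.326 - 0.997134) / (-0.444) = 2.98,   |z_2| = 2.98.
Moduli of all roots: 1.5116, 2.9800.
All moduli strictly greater than 1? Yes.
Verdict: Invertible.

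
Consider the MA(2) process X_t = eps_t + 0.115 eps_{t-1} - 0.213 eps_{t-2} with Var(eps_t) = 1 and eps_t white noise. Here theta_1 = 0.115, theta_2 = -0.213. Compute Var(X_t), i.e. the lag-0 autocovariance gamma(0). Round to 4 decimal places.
\gamma(0) = 1.0586

For an MA(q) process X_t = eps_t + sum_i theta_i eps_{t-i} with
Var(eps_t) = sigma^2, the variance is
  gamma(0) = sigma^2 * (1 + sum_i theta_i^2).
  sum_i theta_i^2 = (0.115)^2 + (-0.213)^2 = 0.013225 + 0.045369 = 0.058594.
  gamma(0) = 1 * (1 + 0.058594) = 1 * 1.058594 = 1.058594, which rounds to 1.0586.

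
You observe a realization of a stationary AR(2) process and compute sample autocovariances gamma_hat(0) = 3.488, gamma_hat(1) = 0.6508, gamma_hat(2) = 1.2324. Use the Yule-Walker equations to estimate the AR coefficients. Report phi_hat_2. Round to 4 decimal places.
\hat\phi_{2} = 0.3300

The Yule-Walker equations for an AR(p) process read, in matrix form,
  Gamma_p phi = r_p,   with   (Gamma_p)_{ij} = gamma(|i - j|),
                       (r_p)_i = gamma(i),   i,j = 1..p.
Substitute the sample gammas (Toeplitz matrix and right-hand side of size 2):
  Gamma_p = [[3.488, 0.6508], [0.6508, 3.488]]
  r_p     = [0.6508, 1.2324]
Written out:
  3.488 phi_1 + 0.6508 phi_2 = 0.6508
  0.6508 phi_1 + 3.488 phi_2 = 1.2324
Solve by Cramer's rule:
  det = gamma(0)^2 - gamma(1)^2 = (3.488)^2 - (0.6508)^2 = 12.166144 - 0.42354064 = 11.74260336
  phi_hat_1 = [gamma(1) gamma(0) - gamma(1) gamma(2)] / det = [(0.6508)(3.488) - (0.6508)(1.2324)] / 11.74260336 = 1.46794448 / 11.74260336 = 0.125
  phi_hat_2 = [gamma(0) gamma(2) - gamma(1)^2] / det = [(3.488)(1.2324) - (0.6508)^2] / 11.74260336 = 3.87507056 / 11.74260336 = 0.33
So phi_hat = [0.1250, 0.3300].
Therefore phi_hat_2 = 0.3300.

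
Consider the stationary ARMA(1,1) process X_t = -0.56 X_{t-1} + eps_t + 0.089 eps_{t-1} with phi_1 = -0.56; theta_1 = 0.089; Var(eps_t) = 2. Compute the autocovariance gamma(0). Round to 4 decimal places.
\gamma(0) = 2.6464

Multiply the model equation by X_{t-k} and take expectations. With theta_0 = psi_0 = 1 and psi_j the MA(infinity) weights, this gives
  gamma(k) - sum_i phi_i gamma(k-i) = c_k,
  c_k = sigma^2 * sum_{j=k..q} theta_j psi_{j-k}   (c_k = 0 for k > q),
using gamma(-m) = gamma(m).
psi-weights needed (psi_j = theta_j + sum_i phi_i psi_{j-i}):
  psi_1 = theta_1 + phi_1 = 0.089 + (-0.56) = -0.471
Right-hand sides:
  c_0 = sigma^2 (1 + theta_1 psi_1) = 2 * (1 + (0.089)(-0.471)) = 2 * 0.958081 = 1.916162
  c_1 = sigma^2 theta_1 = 2 * (0.089) = 0.178
  c_2 = 0
Equations for k = 0 and k = 1 (AR order 1):
  gamma(0) = phi_1 gamma(1) + c_0
  gamma(1) = phi_1 gamma(0) + c_1
Substituting the second into the first: gamma(0) (1 - phi_1^2) = c_0 + phi_1 c_1, so
  gamma(0) = (c_0 + phi_1 c_1) / (1 - phi_1^2) = (1.916162 + (-0.56)(0.178)) / (1 - (-0.56)^2) = 1.816482 / 0.6864 = 2.64639.
Therefore gamma(0) = 2.6464 (to 4 decimal places).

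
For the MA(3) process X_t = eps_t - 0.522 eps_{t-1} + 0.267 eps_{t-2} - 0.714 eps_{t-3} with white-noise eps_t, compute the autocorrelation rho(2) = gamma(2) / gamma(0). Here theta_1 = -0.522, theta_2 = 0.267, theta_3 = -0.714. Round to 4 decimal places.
\rho(2) = 0.3451

For an MA(q) process with theta_0 = 1, the autocovariance is
  gamma(k) = sigma^2 * sum_{i=0..q-k} theta_i * theta_{i+k},
and rho(k) = gamma(k) / gamma(0). Sigma^2 cancels.
  numerator   = (1)*(0.267) + (-0.522)*(-0.714) = 0.639708.
  denominator = (1)^2 + (-0.522)^2 + (0.267)^2 + (-0.714)^2 = 1.853569.
  rho(2) = 0.639708 / 1.853569 = 0.3451.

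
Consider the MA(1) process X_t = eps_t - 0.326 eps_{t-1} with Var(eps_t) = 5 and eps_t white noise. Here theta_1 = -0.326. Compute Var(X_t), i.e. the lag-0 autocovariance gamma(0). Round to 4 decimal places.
\gamma(0) = 5.5314

For an MA(q) process X_t = eps_t + sum_i theta_i eps_{t-i} with
Var(eps_t) = sigma^2, the variance is
  gamma(0) = sigma^2 * (1 + sum_i theta_i^2).
  sum_i theta_i^2 = (-0.326)^2 = 0.106276.
  gamma(0) = 5 * (1 + 0.106276) = 5 * 1.106276 = 5.53138, which rounds to 5.5314.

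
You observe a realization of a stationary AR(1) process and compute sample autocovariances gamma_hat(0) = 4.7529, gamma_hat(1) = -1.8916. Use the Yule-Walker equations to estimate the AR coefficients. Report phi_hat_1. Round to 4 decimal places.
\hat\phi_{1} = -0.3980

The Yule-Walker equations for an AR(p) process read, in matrix form,
  Gamma_p phi = r_p,   with   (Gamma_p)_{ij} = gamma(|i - j|),
                       (r_p)_i = gamma(i),   i,j = 1..p.
Substitute the sample gammas (Toeplitz matrix and right-hand side of size 1):
  Gamma_p = [[4.7529]]
  r_p     = [-1.8916]
With p = 1 this is the single equation gamma(0) phi_1 = gamma(1):
  phi_hat_1 = gamma(1) / gamma(0) = -1.8916 / 4.7529 = -0.3980.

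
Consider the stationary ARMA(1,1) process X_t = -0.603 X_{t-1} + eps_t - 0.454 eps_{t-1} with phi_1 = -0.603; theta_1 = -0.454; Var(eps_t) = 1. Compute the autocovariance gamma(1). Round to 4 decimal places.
\gamma(1) = -2.1156

Multiply the model equation by X_{t-k} and take expectations. With theta_0 = psi_0 = 1 and psi_j the MA(infinity) weights, this gives
  gamma(k) - sum_i phi_i gamma(k-i) = c_k,
  c_k = sigma^2 * sum_{j=k..q} theta_j psi_{j-k}   (c_k = 0 for k > q),
using gamma(-m) = gamma(m).
psi-weights needed (psi_j = theta_j + sum_i phi_i psi_{j-i}):
  psi_1 = theta_1 + phi_1 = -0.454 + (-0.603) = -1.057
Right-hand sides:
  c_0 = sigma^2 (1 + theta_1 psi_1) = 1 * (1 + (-0.454)(-1.057)) = 1 * 1.479878 = 1.479878
  c_1 = sigma^2 theta_1 = 1 * (-0.454) = -0.454
  c_2 = 0
Equations for k = 0 and k = 1 (AR order 1):
  gamma(0) = phi_1 gamma(1) + c_0
  gamma(1) = phi_1 gamma(0) + c_1
Substituting the second into the first: gamma(0) (1 - phi_1^2) = c_0 + phi_1 c_1, so
  gamma(0) = (c_0 + phi_1 c_1) / (1 - phi_1^2) = (1.479878 + (-0.603)(-0.454)) / (1 - (-0.603)^2) = 1.75364 / 0.636391 = 2.755602.
  gamma(1) = phi_1 gamma(0) + c_1 = (-0.603)(2.755602) + (-0.454) = -2.115628.
Therefore gamma(1) = -2.1156 (to 4 decimal places).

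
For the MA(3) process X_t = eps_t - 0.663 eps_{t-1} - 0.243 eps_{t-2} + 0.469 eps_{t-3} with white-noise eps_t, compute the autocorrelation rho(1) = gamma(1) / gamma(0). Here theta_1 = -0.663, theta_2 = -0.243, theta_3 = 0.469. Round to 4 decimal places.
\rho(1) = -0.3584

For an MA(q) process with theta_0 = 1, the autocovariance is
  gamma(k) = sigma^2 * sum_{i=0..q-k} theta_i * theta_{i+k},
and rho(k) = gamma(k) / gamma(0). Sigma^2 cancels.
  numerator   = (1)*(-0.663) + (-0.663)*(-0.243) + (-0.243)*(0.469) = -0.615858.
  denominator = (1)^2 + (-0.663)^2 + (-0.243)^2 + (0.469)^2 = 1.718579.
  rho(1) = -0.615858 / 1.718579 = -0.3584.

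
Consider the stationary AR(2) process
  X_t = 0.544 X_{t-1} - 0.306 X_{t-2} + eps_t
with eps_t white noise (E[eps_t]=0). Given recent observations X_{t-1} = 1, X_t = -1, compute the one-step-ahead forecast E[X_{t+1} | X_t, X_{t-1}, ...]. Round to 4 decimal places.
E[X_{t+1} \mid \mathcal F_t] = -0.8500

For an AR(p) model X_t = c + sum_i phi_i X_{t-i} + eps_t, the
one-step-ahead conditional mean is
  E[X_{t+1} | X_t, ...] = c + sum_i phi_i X_{t+1-i}.
Substitute known values:
  E[X_{t+1} | ...] = (0.544) * (-1) + (-0.306) * (1)
                   = -0.8500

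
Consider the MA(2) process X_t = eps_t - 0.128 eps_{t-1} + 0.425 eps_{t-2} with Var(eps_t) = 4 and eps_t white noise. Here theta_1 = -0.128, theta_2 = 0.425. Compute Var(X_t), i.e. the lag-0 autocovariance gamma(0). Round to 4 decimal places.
\gamma(0) = 4.7880

For an MA(q) process X_t = eps_t + sum_i theta_i eps_{t-i} with
Var(eps_t) = sigma^2, the variance is
  gamma(0) = sigma^2 * (1 + sum_i theta_i^2).
  sum_i theta_i^2 = (-0.128)^2 + (0.425)^2 = 0.016384 + 0.180625 = 0.197009.
  gamma(0) = 4 * (1 + 0.197009) = 4 * 1.197009 = 4.788036, which rounds to 4.7880.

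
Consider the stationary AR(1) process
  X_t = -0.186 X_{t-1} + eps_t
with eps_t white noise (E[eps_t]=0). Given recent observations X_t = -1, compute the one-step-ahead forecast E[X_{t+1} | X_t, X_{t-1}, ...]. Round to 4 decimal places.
E[X_{t+1} \mid \mathcal F_t] = 0.1860

For an AR(p) model X_t = c + sum_i phi_i X_{t-i} + eps_t, the
one-step-ahead conditional mean is
  E[X_{t+1} | X_t, ...] = c + sum_i phi_i X_{t+1-i}.
Substitute known values:
  E[X_{t+1} | ...] = (-0.186) * (-1)
                   = 0.1860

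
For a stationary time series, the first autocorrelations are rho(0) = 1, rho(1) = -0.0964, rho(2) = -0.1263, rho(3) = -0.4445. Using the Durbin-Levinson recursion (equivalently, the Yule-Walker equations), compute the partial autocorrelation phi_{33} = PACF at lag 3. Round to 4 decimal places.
\phi_{33} = -0.4850

The PACF at lag k is phi_{kk}, the last component of the solution
to the Yule-Walker system G_k phi = r_k where
  (G_k)_{ij} = rho(|i - j|), (r_k)_i = rho(i), i,j = 1..k.
Equivalently, Durbin-Levinson gives phi_{kk} iteratively:
  phi_{11} = rho(1)
  phi_{kk} = [rho(k) - sum_{j=1..k-1} phi_{k-1,j} rho(k-j)]
            / [1 - sum_{j=1..k-1} phi_{k-1,j} rho(j)],
  phi_{k,j} = phi_{k-1,j} - phi_{kk} phi_{k-1,k-j},  j = 1..k-1.
Step k = 1:
  phi_11 = rho(1) = -0.0964.
Step k = 2:
  phi_22 = [rho(2) - phi_11 rho(1)] / [1 - phi_11 rho(1)] = [-0.1263 - (-0.0964)(-0.0964)] / [1 - (-0.0964)(-0.0964)]
         = -0.13559296 / 0.99070704 = -0.136865.
  Update: phi_21 = phi_11 - phi_22 phi_11 = -0.0964 - (-0.136865)(-0.0964) = -0.109594.
Step k = 3:
  phi_33 = [rho(3) - phi_21 rho(2) - phi_22 rho(1)] / [1 - phi_21 rho(1) - phi_22 rho(2)]
    numerator   = -0.4445 - (-0.109594)(-0.1263) - (-0.136865)(-0.0964) = -0.47153546
    denominator = 1 - (-0.109594)(-0.0964) - (-0.136865)(-0.1263) = 0.97214913
  phi_33 = -0.47153546 / 0.97214913 = -0.485.
Therefore phi_{33} = -0.4850.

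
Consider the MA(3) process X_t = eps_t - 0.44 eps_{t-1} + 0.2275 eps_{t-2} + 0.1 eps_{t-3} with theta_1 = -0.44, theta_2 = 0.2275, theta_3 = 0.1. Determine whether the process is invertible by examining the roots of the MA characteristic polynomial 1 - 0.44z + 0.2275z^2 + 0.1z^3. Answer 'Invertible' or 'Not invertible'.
\text{Invertible}

The MA(q) characteristic polynomial is P(z) = 1 - 0.44z + 0.2275z^2 + 0.1z^3.
Invertibility requires all roots to lie outside the unit circle, i.e. |z| > 1 for every root.
Degree 3: look for a simple real root z0 first, then factor out (1 - z/z0) and solve the remaining quadratic.
Testing z0 = -4: P(-4) = 1 + (-0.44)(-4) + (0.2275)(-4)^2 + (0.1)(-4)^3
  = 1 + (1.76) + (3.64) + (-6.4) = 0.  So z_0 = -4 is a root, |z_0| = 4.
Divide out the factor (1 + 0.25 z) = (1 - z/z0) (since 1/z0 = -0.25):
  P(z) = (1 + 0.25 z)(1 + (-0.69) z + (0.4) z^2)
  [check: z-coef -0.69 - (-0.25) = -0.44; z^2-coef 0.4 - (-0.25)(-0.69) = 0.2275; z^3-coef -(-0.25)(0.4) = 0.1.]
Remaining roots from the quadratic factor 1 + (-0.69) z + (0.4) z^2:
  Set 1 + (-0.69) z + (0.4) z^2 = 0, i.e. a z^2 + b z + c = 0 with a = 0.4, b = -0.69, c = 1.
  Discriminant D = b^2 - 4ac = (-0.69)^2 - 4*(0.4)*1 = 0.4761 - (1.6) = -1.1239.
  D < 0, so the roots are the complex-conjugate pair z = (-b +/- i sqrt(-D)) / (2a) = 0.8625 +/- 1.3252i.
  For a conjugate pair |z|^2 = z * conj(z) = (product of roots) = c/a = 1/(0.4) = 2.5, so |z| = sqrt(2.5) = 1.5811 for both roots.
Moduli of all roots: 4.0000, 1.5811, 1.5811.
All moduli strictly greater than 1? Yes.
Verdict: Invertible.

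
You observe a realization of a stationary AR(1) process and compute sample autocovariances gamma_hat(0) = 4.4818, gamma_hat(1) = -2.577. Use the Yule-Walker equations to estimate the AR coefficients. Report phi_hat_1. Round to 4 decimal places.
\hat\phi_{1} = -0.5750

The Yule-Walker equations for an AR(p) process read, in matrix form,
  Gamma_p phi = r_p,   with   (Gamma_p)_{ij} = gamma(|i - j|),
                       (r_p)_i = gamma(i),   i,j = 1..p.
Substitute the sample gammas (Toeplitz matrix and right-hand side of size 1):
  Gamma_p = [[4.4818]]
  r_p     = [-2.577]
With p = 1 this is the single equation gamma(0) phi_1 = gamma(1):
  phi_hat_1 = gamma(1) / gamma(0) = -2.577 / 4.4818 = -0.5750.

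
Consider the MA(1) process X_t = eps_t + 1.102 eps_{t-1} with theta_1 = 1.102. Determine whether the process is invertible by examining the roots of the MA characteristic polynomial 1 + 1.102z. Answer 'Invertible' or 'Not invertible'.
\text{Not invertible}

The MA(q) characteristic polynomial is P(z) = 1 + 1.102z.
Invertibility requires all roots to lie outside the unit circle, i.e. |z| > 1 for every root.
This is linear in z: 1 + (1.102) z = 0  =>  z = -1/(1.102) = -0.907441,  |z| = 0.907441.
Moduli of all roots: 0.9074.
All moduli strictly greater than 1? No.
Verdict: Not invertible.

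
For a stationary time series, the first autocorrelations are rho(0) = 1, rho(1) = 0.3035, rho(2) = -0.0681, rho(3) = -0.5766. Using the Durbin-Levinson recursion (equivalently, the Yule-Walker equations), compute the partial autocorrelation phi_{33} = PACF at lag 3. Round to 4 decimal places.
\phi_{33} = -0.5670

The PACF at lag k is phi_{kk}, the last component of the solution
to the Yule-Walker system G_k phi = r_k where
  (G_k)_{ij} = rho(|i - j|), (r_k)_i = rho(i), i,j = 1..k.
Equivalently, Durbin-Levinson gives phi_{kk} iteratively:
  phi_{11} = rho(1)
  phi_{kk} = [rho(k) - sum_{j=1..k-1} phi_{k-1,j} rho(k-j)]
            / [1 - sum_{j=1..k-1} phi_{k-1,j} rho(j)],
  phi_{k,j} = phi_{k-1,j} - phi_{kk} phi_{k-1,k-j},  j = 1..k-1.
Step k = 1:
  phi_11 = rho(1) = 0.3035.
Step k = 2:
  phi_22 = [rho(2) - phi_11 rho(1)] / [1 - phi_11 rho(1)] = [-0.0681 - (0.3035)(0.3035)] / [1 - (0.3035)(0.3035)]
         = -0.16021225 / 0.90788775 = -0.176467.
  Update: phi_21 = phi_11 - phi_22 phi_11 = 0.3035 - (-0.176467)(0.3035) = 0.357058.
Step k = 3:
  phi_33 = [rho(3) - phi_21 rho(2) - phi_22 rho(1)] / [1 - phi_21 rho(1) - phi_22 rho(2)]
    numerator   = -0.5766 - (0.357058)(-0.0681) - (-0.176467)(0.3035) = -0.49872663
    denominator = 1 - (0.357058)(0.3035) - (-0.176467)(-0.0681) = 0.87961557
  phi_33 = -0.49872663 / 0.87961557 = -0.567.
Therefore phi_{33} = -0.5670.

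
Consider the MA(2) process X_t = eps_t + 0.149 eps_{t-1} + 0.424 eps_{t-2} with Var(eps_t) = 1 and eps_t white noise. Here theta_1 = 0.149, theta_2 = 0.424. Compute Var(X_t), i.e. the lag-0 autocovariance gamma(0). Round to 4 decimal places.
\gamma(0) = 1.2020

For an MA(q) process X_t = eps_t + sum_i theta_i eps_{t-i} with
Var(eps_t) = sigma^2, the variance is
  gamma(0) = sigma^2 * (1 + sum_i theta_i^2).
  sum_i theta_i^2 = (0.149)^2 + (0.424)^2 = 0.022201 + 0.179776 = 0.201977.
  gamma(0) = 1 * (1 + 0.201977) = 1 * 1.201977 = 1.201977, which rounds to 1.2020.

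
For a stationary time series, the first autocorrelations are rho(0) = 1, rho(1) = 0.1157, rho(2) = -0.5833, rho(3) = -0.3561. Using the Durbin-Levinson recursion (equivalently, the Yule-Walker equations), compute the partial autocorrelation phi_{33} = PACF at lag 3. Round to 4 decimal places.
\phi_{33} = -0.2842

The PACF at lag k is phi_{kk}, the last component of the solution
to the Yule-Walker system G_k phi = r_k where
  (G_k)_{ij} = rho(|i - j|), (r_k)_i = rho(i), i,j = 1..k.
Equivalently, Durbin-Levinson gives phi_{kk} iteratively:
  phi_{11} = rho(1)
  phi_{kk} = [rho(k) - sum_{j=1..k-1} phi_{k-1,j} rho(k-j)]
            / [1 - sum_{j=1..k-1} phi_{k-1,j} rho(j)],
  phi_{k,j} = phi_{k-1,j} - phi_{kk} phi_{k-1,k-j},  j = 1..k-1.
Step k = 1:
  phi_11 = rho(1) = 0.1157.
Step k = 2:
  phi_22 = [rho(2) - phi_11 rho(1)] / [1 - phi_11 rho(1)] = [-0.5833 - (0.1157)(0.1157)] / [1 - (0.1157)(0.1157)]
         = -0.59668649 / 0.98661351 = -0.604782.
  Update: phi_21 = phi_11 - phi_22 phi_11 = 0.1157 - (-0.604782)(0.1157) = 0.185673.
Step k = 3:
  phi_33 = [rho(3) - phi_21 rho(2) - phi_22 rho(1)] / [1 - phi_21 rho(1) - phi_22 rho(2)]
    numerator   = -0.3561 - (0.185673)(-0.5833) - (-0.604782)(0.1157) = -0.17782343
    denominator = 1 - (0.185673)(0.1157) - (-0.604782)(-0.5833) = 0.62574802
  phi_33 = -0.17782343 / 0.62574802 = -0.2842.
Therefore phi_{33} = -0.2842.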